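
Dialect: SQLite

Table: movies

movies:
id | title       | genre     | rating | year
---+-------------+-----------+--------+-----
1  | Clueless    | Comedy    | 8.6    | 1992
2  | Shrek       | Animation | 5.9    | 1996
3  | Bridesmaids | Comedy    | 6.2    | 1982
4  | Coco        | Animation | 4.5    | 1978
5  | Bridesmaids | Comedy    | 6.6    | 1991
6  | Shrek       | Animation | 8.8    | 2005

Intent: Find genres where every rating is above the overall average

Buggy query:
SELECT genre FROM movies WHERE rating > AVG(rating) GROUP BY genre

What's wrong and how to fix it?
Bug: AVG() is an aggregate; it can't sit directly in WHERE

Fix: Use a subquery for AVG and a HAVING MIN(...) filter so the condition holds for every row in the group

Corrected query:
SELECT genre FROM movies GROUP BY genre HAVING MIN(rating) > (SELECT AVG(rating) FROM movies)

Result:
(no rows)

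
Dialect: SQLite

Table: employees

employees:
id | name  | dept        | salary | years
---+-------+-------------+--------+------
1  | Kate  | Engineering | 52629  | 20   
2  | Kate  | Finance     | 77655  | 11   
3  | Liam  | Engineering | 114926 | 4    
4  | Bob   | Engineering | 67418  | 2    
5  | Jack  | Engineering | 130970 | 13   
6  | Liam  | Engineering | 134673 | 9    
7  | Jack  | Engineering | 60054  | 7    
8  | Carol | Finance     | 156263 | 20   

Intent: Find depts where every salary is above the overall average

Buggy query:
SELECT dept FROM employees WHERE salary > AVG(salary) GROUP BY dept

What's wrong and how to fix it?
Bug: AVG() is an aggregate; it can't sit directly in WHERE

Fix: Compute the overall average in a scalar subquery and compare each group's MIN against it in HAVING

Corrected query:
SELECT dept FROM employees GROUP BY dept HAVING MIN(salary) > (SELECT AVG(salary) FROM employees)

Result:
(no rows)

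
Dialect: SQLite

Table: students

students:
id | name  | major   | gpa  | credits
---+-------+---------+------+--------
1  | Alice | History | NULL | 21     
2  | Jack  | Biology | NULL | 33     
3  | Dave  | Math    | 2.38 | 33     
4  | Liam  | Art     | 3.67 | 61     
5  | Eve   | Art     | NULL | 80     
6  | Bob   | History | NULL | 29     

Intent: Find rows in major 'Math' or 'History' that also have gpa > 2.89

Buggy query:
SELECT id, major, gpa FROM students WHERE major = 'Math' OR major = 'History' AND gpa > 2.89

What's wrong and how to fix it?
Bug: AND binds tighter than OR, so this parses as major = 'Math' OR (major = 'History' AND gpa > 2.89)

Fix: Group the OR with parentheses (or use IN), then AND the threshold

Corrected query:
SELECT id, major, gpa FROM students WHERE (major = 'Math' OR major = 'History') AND gpa > 2.89

Result:
(no rows)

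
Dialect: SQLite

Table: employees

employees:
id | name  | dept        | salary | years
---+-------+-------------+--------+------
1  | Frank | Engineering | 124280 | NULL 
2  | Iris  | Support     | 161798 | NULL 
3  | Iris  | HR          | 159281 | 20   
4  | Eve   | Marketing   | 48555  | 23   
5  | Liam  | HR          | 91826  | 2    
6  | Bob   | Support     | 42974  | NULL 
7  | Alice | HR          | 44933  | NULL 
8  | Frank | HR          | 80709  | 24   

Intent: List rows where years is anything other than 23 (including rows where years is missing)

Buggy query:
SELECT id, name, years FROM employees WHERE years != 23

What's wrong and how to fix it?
Bug: 'years != 23' is unknown when years is NULL, so NULL rows are silently excluded

Fix: Handle NULL separately with IS NULL alongside the inequality

Corrected query:
SELECT id, name, years FROM employees WHERE years != 23 OR years IS NULL

Result:
id | name  | years
---+-------+------
1  | Frank | NULL 
2  | Iris  | NULL 
3  | Iris  | 20   
5  | Liam  | 2    
6  | Bob   | NULL 
7  | Alice | NULL 
8  | Frank | 24   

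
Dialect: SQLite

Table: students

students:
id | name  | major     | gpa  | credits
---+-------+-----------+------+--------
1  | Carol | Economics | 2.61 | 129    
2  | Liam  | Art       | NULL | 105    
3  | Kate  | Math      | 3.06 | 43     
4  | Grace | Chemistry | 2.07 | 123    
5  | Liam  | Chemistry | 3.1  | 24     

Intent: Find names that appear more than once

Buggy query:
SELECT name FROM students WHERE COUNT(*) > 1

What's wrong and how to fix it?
Bug: WHERE can't reference COUNT(*); aggregates are computed after WHERE

Fix: GROUP BY name, then filter groups with HAVING COUNT(*) > 1

Corrected query:
SELECT name FROM students GROUP BY name HAVING COUNT(*) > 1

Result:
name
----
Liam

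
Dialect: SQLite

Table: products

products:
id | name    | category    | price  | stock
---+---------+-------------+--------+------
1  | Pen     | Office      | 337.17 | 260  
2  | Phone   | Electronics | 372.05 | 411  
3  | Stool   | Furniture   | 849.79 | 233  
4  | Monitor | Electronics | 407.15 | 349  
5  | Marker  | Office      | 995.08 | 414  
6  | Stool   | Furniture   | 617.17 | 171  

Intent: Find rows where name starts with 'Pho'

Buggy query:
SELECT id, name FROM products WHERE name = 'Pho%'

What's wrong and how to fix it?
Bug: Wildcards only work with LIKE; '=' treats '%' as a literal character

Fix: Replace '=' with LIKE so 'Pho%' is treated as a pattern

Corrected query:
SELECT id, name FROM products WHERE name LIKE 'Pho%'

Result:
id | name 
---+------
2  | Phone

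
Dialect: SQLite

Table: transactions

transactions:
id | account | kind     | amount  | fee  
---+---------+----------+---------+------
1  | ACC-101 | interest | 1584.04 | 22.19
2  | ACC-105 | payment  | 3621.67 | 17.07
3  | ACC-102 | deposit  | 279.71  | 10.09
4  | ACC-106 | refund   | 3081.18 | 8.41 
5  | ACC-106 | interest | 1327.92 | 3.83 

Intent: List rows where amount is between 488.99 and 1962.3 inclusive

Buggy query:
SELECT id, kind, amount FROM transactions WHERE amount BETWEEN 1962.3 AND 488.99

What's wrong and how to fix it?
Bug: The bounds are reversed; BETWEEN a AND b requires a <= b to match anything

Fix: Write BETWEEN 488.99 AND 1962.3

Corrected query:
SELECT id, kind, amount FROM transactions WHERE amount BETWEEN 488.99 AND 1962.3

Result:
id | kind     | amount 
---+----------+--------
1  | interest | 1584.04
5  | interest | 1327.92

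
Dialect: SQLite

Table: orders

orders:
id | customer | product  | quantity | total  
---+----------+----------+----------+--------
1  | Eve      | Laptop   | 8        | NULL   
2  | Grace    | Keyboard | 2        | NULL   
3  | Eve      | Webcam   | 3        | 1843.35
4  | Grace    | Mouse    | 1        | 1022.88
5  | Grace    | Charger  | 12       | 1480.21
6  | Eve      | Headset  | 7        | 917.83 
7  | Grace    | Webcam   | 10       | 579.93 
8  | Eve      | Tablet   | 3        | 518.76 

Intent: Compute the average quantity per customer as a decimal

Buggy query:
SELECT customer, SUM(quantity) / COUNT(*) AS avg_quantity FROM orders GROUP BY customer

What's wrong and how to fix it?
Bug: SUM(quantity) and COUNT(*) are both integers; the division truncates the fractional part

Fix: Cast one side to REAL so the division keeps the fractional part

Corrected query:
SELECT customer, SUM(quantity) * 1.0 / COUNT(*) AS avg_quantity FROM orders GROUP BY customer

Result:
customer | avg_quantity
---------+-------------
Eve      | 5.25        
Grace    | 6.25        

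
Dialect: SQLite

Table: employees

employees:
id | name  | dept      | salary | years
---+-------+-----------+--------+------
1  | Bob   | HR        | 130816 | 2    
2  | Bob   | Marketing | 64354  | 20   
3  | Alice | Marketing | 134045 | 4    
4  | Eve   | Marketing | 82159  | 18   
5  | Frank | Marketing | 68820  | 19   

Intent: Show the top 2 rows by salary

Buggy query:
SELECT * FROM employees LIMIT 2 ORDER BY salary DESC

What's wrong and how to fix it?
Bug: ORDER BY cannot follow LIMIT; LIMIT is the final clause

Fix: Sort with ORDER BY, then apply LIMIT

Corrected query:
SELECT * FROM employees ORDER BY salary DESC LIMIT 2

Result:
id | name  | dept      | salary | years
---+-------+-----------+--------+------
3  | Alice | Marketing | 134045 | 4    
1  | Bob   | HR        | 130816 | 2    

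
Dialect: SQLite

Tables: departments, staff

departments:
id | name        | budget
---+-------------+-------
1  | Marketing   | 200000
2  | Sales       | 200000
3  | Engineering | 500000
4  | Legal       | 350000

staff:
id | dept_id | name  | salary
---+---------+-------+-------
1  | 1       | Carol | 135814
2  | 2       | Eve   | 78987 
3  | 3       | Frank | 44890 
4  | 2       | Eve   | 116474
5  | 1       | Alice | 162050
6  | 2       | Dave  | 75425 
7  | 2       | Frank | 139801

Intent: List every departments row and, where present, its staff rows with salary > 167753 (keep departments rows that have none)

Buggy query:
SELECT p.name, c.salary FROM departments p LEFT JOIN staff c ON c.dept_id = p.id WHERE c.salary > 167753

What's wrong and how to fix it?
Bug: Filtering c.salary in WHERE discards the NULL rows produced by LEFT JOIN, turning it into an inner join

Fix: Put 'c.salary > 167753' in the JOIN's ON clause instead of WHERE

Corrected query:
SELECT p.name, c.salary FROM departments p LEFT JOIN staff c ON c.dept_id = p.id AND c.salary > 167753

Result:
name        | salary
------------+-------
Marketing   | NULL  
Sales       | NULL  
Engineering | NULL  
Legal       | NULL  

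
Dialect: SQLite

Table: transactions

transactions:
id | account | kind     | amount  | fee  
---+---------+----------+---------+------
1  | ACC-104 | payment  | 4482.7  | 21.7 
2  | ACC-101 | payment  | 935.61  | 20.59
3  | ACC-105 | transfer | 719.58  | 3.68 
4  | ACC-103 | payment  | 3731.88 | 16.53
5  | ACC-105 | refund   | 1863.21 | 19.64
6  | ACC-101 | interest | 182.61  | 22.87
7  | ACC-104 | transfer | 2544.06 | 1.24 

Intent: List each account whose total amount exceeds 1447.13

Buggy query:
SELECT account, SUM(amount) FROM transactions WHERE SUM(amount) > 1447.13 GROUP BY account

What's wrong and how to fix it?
Bug: WHERE runs before GROUP BY, so aggregates aren't available there

Fix: Move the aggregate condition to a HAVING clause

Corrected query:
SELECT account, SUM(amount) FROM transactions GROUP BY account HAVING SUM(amount) > 1447.13

Result:
account | SUM(amount)
--------+------------
ACC-103 | 3731.88    
ACC-104 | 7026.76    
ACC-105 | 2582.79    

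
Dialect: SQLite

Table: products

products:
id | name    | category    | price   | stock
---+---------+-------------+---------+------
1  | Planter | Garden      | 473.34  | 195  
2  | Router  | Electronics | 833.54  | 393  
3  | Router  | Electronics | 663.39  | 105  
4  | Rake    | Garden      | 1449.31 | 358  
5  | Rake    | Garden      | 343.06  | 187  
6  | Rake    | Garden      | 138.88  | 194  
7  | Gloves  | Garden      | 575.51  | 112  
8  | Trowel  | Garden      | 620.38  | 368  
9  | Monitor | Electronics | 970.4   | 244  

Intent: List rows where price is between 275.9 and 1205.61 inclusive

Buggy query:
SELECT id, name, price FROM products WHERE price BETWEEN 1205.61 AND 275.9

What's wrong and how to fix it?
Bug: BETWEEN expects the lower bound first; with 1205.61 AND 275.9 the range is empty

Fix: Swap the bounds so the smaller value comes first

Corrected query:
SELECT id, name, price FROM products WHERE price BETWEEN 275.9 AND 1205.61

Result:
id | name    | price 
---+---------+-------
1  | Planter | 473.34
2  | Router  | 833.54
3  | Router  | 663.39
5  | Rake    | 343.06
7  | Gloves  | 575.51
8  | Trowel  | 620.38
9  | Monitor | 970.4 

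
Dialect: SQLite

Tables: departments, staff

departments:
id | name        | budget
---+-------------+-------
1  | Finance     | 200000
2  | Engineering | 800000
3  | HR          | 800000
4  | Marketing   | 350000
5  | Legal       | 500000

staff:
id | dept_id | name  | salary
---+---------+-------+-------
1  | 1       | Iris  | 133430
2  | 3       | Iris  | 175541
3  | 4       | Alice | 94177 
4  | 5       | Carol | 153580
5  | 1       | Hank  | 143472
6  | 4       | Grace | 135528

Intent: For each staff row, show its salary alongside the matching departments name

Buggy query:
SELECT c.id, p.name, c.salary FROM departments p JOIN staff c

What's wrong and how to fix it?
Bug: JOIN with no ON clause produces a cartesian product; every staff row pairs with every departments row

Fix: Specify the join condition linking the foreign key to the parent id

Corrected query:
SELECT c.id, p.name, c.salary FROM departments p JOIN staff c ON c.dept_id = p.id

Result:
id | name      | salary
---+-----------+-------
1  | Finance   | 133430
2  | HR        | 175541
3  | Marketing | 94177 
4  | Legal     | 153580
5  | Finance   | 143472
6  | Marketing | 135528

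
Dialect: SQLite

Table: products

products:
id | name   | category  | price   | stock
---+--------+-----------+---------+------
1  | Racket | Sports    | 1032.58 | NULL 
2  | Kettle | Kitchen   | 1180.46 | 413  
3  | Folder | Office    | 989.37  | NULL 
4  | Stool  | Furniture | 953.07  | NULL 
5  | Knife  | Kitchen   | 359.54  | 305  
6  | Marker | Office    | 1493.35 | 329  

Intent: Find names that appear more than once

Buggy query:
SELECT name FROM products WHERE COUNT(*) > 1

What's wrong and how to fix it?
Bug: WHERE can't reference COUNT(*); aggregates are computed after WHERE

Fix: GROUP BY name, then filter groups with HAVING COUNT(*) > 1

Corrected query:
SELECT name FROM products GROUP BY name HAVING COUNT(*) > 1

Result:
(no rows)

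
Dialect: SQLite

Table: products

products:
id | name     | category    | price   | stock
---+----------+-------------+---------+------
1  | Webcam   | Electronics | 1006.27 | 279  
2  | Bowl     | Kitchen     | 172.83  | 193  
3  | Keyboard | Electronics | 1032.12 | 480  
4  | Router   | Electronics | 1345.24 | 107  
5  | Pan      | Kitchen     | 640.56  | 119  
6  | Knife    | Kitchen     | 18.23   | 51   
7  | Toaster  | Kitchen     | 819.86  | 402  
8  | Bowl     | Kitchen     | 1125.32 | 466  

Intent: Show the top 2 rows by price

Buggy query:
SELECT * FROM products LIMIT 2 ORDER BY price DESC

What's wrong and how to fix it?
Bug: LIMIT must come after ORDER BY

Fix: Sort with ORDER BY, then apply LIMIT

Corrected query:
SELECT * FROM products ORDER BY price DESC LIMIT 2

Result:
id | name   | category    | price   | stock
---+--------+-------------+---------+------
4  | Router | Electronics | 1345.24 | 107  
8  | Bowl   | Kitchen     | 1125.32 | 466  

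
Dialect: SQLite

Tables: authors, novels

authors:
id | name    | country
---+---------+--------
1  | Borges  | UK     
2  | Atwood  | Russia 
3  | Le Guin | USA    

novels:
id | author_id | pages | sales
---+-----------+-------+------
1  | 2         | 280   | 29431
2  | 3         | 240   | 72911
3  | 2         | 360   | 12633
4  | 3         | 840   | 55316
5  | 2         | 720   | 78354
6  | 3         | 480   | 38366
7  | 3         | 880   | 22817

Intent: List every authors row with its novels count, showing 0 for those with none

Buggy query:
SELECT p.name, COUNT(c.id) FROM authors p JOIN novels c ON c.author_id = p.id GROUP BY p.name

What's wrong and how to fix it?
Bug: An inner join excludes parents with zero children

Fix: Switch to LEFT JOIN to retain unmatched parent rows

Corrected query:
SELECT p.name, COUNT(c.id) FROM authors p LEFT JOIN novels c ON c.author_id = p.id GROUP BY p.name

Result:
name    | COUNT(c.id)
--------+------------
Atwood  | 3          
Borges  | 0          
Le Guin | 4          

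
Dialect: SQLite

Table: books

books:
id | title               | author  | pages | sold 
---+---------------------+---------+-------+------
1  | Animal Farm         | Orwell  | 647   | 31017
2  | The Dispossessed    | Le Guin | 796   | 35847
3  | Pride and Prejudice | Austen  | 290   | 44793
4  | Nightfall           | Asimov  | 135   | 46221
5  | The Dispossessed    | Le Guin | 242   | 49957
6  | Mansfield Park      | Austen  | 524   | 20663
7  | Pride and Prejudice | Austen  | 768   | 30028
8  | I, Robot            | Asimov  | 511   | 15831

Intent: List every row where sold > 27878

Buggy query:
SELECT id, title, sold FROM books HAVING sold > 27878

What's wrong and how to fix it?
Bug: This is a non-aggregate query (no GROUP BY, no aggregates), so in SQLite the HAVING clause is invalid here; a row-level condition belongs in WHERE

Fix: Replace HAVING with WHERE since the condition applies to individual rows

Corrected query:
SELECT id, title, sold FROM books WHERE sold > 27878

Result:
id | title               | sold 
---+---------------------+------
1  | Animal Farm         | 31017
2  | The Dispossessed    | 35847
3  | Pride and Prejudice | 44793
4  | Nightfall           | 46221
5  | The Dispossessed    | 49957
7  | Pride and Prejudice | 30028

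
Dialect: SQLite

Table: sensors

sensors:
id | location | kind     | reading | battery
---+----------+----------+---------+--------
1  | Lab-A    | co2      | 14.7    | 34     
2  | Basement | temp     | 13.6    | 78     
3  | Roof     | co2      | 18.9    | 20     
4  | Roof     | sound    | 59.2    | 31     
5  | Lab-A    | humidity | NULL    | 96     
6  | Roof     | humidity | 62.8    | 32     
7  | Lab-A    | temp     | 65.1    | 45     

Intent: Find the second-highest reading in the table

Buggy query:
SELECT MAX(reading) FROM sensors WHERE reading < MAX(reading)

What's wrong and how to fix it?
Bug: The inner MAX is an aggregate inside WHERE, which is not allowed

Fix: Compute the overall MAX in a subquery, then take MAX of rows below it

Corrected query:
SELECT MAX(reading) FROM sensors WHERE reading < (SELECT MAX(reading) FROM sensors)

Result:
MAX(reading)
------------
62.8        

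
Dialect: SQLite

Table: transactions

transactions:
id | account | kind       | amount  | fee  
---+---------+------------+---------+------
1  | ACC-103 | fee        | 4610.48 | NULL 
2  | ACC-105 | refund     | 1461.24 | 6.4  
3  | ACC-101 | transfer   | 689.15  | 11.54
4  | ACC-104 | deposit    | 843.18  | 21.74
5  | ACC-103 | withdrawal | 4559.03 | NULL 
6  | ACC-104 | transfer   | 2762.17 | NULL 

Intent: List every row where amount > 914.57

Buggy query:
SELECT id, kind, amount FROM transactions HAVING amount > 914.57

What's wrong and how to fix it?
Bug: This is a non-aggregate query (no GROUP BY, no aggregates), so in SQLite the HAVING clause is invalid here; a row-level condition belongs in WHERE

Fix: Use WHERE for row-level filtering

Corrected query:
SELECT id, kind, amount FROM transactions WHERE amount > 914.57

Result:
id | kind       | amount 
---+------------+--------
1  | fee        | 4610.48
2  | refund     | 1461.24
5  | withdrawal | 4559.03
6  | transfer   | 2762.17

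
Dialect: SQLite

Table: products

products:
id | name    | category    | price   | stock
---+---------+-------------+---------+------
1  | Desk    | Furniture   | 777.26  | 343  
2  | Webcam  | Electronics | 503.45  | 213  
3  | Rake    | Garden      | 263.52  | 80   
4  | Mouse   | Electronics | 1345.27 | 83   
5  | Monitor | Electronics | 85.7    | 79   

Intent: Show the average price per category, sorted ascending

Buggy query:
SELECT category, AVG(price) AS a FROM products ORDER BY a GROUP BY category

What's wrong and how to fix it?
Bug: ORDER BY appears before GROUP BY; SQL clause order requires GROUP BY first

Fix: Reorder: SELECT … FROM … GROUP BY … ORDER BY …

Corrected query:
SELECT category, AVG(price) AS a FROM products GROUP BY category ORDER BY a

Result:
category    | a         
------------+-----------
Garden      | 263.52    
Electronics | 644.806667
Furniture   | 777.26    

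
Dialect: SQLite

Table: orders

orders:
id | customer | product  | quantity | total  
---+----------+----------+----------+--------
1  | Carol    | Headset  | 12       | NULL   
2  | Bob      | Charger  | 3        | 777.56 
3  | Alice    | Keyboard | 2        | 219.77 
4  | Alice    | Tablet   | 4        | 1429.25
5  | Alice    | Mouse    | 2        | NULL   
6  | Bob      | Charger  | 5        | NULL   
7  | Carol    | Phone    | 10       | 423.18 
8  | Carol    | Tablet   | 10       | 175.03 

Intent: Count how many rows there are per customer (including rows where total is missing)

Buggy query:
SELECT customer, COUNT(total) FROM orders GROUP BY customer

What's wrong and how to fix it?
Bug: COUNT(column) counts non-NULL values only; rows with NULL total aren't counted

Fix: Replace COUNT(total) with COUNT(*)

Corrected query:
SELECT customer, COUNT(*) FROM orders GROUP BY customer

Result:
customer | COUNT(*)
---------+---------
Alice    | 3       
Bob      | 2       
Carol    | 3       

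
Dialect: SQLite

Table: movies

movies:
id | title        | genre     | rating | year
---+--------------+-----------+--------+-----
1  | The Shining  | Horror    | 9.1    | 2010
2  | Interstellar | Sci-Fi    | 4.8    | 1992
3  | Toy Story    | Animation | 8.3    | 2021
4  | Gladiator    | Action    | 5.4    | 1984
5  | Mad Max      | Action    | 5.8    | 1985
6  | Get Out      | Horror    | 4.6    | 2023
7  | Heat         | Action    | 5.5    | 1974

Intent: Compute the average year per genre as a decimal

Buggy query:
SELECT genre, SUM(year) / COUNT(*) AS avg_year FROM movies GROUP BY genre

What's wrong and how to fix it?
Bug: Both operands are integers, so '/' performs integer division and truncates

Fix: Multiply by 1.0 (or CAST to REAL) to force floating-point division

Corrected query:
SELECT genre, SUM(year) * 1.0 / COUNT(*) AS avg_year FROM movies GROUP BY genre

Result:
genre     | avg_year
----------+---------
Action    | 1981    
Animation | 2021    
Horror    | 2016.5  
Sci-Fi    | 1992    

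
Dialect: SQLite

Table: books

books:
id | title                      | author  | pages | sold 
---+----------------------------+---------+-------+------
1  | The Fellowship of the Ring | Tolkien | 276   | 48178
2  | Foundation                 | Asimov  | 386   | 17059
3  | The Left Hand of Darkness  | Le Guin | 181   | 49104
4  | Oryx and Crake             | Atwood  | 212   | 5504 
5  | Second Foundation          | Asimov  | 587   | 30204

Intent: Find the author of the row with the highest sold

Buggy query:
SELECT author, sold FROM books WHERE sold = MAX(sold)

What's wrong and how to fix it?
Bug: MAX(sold) is an aggregate and cannot be used directly in WHERE

Fix: Use a subquery: WHERE sold = (SELECT MAX(sold) FROM books)

Corrected query:
SELECT author, sold FROM books WHERE sold = (SELECT MAX(sold) FROM books)

Result:
author  | sold 
--------+------
Le Guin | 49104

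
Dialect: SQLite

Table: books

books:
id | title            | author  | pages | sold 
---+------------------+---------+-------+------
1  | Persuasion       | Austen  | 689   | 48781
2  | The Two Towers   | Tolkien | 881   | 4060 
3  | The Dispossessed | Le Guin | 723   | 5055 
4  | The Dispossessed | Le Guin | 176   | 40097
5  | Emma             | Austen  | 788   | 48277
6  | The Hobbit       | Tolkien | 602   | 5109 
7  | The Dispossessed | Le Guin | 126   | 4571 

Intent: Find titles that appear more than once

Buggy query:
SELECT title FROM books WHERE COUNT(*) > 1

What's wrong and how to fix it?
Bug: WHERE can't reference COUNT(*); aggregates are computed after WHERE

Fix: Group first, then use HAVING for the count condition

Corrected query:
SELECT title FROM books GROUP BY title HAVING COUNT(*) > 1

Result:
title           
----------------
The Dispossessed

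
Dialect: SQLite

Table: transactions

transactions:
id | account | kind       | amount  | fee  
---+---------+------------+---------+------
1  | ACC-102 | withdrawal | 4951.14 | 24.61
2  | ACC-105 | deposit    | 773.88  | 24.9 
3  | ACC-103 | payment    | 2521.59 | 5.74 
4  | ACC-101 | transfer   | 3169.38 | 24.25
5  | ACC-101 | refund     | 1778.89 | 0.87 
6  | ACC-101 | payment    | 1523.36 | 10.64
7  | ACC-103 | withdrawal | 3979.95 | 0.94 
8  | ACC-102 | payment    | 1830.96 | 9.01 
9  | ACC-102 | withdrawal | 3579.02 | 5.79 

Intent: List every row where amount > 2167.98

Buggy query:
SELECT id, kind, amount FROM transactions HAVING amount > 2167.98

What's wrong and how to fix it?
Bug: HAVING filters the output of aggregation, but this query has no GROUP BY and no aggregate functions, so SQLite rejects it (HAVING clause on a non-aggregate query); the condition here is per row

Fix: Use WHERE for row-level filtering

Corrected query:
SELECT id, kind, amount FROM transactions WHERE amount > 2167.98

Result:
id | kind       | amount 
---+------------+--------
1  | withdrawal | 4951.14
3  | payment    | 2521.59
4  | transfer   | 3169.38
7  | withdrawal | 3979.95
9  | withdrawal | 3579.02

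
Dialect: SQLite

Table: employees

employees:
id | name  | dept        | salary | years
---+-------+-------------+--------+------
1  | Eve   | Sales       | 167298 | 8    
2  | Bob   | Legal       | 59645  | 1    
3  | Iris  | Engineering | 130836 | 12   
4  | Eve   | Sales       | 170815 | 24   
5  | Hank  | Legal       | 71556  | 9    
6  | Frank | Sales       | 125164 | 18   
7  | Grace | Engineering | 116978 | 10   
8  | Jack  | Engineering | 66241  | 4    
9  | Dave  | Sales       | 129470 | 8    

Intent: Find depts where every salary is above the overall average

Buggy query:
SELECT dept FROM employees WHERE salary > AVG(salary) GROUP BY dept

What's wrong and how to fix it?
Bug: AVG() is an aggregate; it can't sit directly in WHERE

Fix: Use a subquery for AVG and a HAVING MIN(...) filter so the condition holds for every row in the group

Corrected query:
SELECT dept FROM employees GROUP BY dept HAVING MIN(salary) > (SELECT AVG(salary) FROM employees)

Result:
dept 
-----
Sales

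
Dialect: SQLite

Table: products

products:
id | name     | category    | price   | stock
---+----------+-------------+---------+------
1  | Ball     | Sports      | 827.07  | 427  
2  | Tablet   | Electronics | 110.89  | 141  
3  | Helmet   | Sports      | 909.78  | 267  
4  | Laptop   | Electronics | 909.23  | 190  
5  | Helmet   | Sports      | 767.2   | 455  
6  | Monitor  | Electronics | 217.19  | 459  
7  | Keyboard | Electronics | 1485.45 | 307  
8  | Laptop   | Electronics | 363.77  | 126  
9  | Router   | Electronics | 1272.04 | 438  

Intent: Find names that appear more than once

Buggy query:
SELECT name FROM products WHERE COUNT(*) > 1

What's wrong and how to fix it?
Bug: WHERE can't reference COUNT(*); aggregates are computed after WHERE

Fix: GROUP BY name, then filter groups with HAVING COUNT(*) > 1

Corrected query:
SELECT name FROM products GROUP BY name HAVING COUNT(*) > 1

Result:
name  
------
Helmet
Laptop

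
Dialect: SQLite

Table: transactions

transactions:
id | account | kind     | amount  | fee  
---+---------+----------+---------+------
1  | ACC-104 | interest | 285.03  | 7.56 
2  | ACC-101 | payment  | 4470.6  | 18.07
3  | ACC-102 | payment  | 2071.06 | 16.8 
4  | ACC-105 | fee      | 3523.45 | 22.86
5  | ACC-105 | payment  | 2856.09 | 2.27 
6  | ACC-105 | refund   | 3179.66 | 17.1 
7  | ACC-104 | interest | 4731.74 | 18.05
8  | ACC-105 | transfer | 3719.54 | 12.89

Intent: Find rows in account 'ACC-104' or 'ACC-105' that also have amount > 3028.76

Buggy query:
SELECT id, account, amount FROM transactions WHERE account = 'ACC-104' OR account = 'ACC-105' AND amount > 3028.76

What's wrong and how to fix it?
Bug: AND binds tighter than OR, so this parses as account = 'ACC-104' OR (account = 'ACC-105' AND amount > 3028.76)

Fix: Add parentheses around the OR so the AND applies to both alternatives

Corrected query:
SELECT id, account, amount FROM transactions WHERE (account = 'ACC-104' OR account = 'ACC-105') AND amount > 3028.76

Result:
id | account | amount 
---+---------+--------
4  | ACC-105 | 3523.45
6  | ACC-105 | 3179.66
7  | ACC-104 | 4731.74
8  | ACC-105 | 3719.54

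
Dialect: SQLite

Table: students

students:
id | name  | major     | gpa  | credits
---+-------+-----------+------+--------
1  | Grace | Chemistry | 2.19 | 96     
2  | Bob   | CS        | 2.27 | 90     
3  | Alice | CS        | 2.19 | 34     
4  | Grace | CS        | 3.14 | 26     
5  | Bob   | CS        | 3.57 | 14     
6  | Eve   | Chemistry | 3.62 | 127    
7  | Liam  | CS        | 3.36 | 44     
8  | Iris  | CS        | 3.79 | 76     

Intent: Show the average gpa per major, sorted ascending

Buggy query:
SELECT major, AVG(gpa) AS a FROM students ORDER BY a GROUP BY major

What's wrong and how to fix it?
Bug: ORDER BY appears before GROUP BY; SQL clause order requires GROUP BY first

Fix: Move ORDER BY to the end, after GROUP BY

Corrected query:
SELECT major, AVG(gpa) AS a FROM students GROUP BY major ORDER BY a

Result:
major     | a       
----------+---------
Chemistry | 2.905   
CS        | 3.053333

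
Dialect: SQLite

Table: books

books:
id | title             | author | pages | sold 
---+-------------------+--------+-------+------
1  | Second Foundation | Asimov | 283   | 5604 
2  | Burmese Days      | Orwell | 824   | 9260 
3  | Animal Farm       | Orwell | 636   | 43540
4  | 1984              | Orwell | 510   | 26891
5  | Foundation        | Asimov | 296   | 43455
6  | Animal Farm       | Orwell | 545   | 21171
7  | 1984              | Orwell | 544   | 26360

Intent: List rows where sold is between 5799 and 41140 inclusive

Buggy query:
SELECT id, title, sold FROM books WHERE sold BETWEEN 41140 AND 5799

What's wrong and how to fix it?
Bug: BETWEEN expects the lower bound first; with 41140 AND 5799 the range is empty

Fix: Swap the bounds so the smaller value comes first

Corrected query:
SELECT id, title, sold FROM books WHERE sold BETWEEN 5799 AND 41140

Result:
id | title        | sold 
---+--------------+------
2  | Burmese Days | 9260 
4  | 1984         | 26891
6  | Animal Farm  | 21171
7  | 1984         | 26360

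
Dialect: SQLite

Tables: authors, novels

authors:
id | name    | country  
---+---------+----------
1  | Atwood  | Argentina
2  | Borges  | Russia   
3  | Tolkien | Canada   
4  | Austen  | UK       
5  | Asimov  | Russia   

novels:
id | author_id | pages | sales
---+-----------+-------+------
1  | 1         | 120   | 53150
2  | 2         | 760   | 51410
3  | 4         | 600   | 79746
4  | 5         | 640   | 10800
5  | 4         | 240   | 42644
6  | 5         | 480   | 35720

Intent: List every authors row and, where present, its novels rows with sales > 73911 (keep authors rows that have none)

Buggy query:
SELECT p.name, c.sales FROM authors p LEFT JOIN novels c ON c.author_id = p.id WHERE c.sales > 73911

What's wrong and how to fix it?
Bug: Filtering c.sales in WHERE discards the NULL rows produced by LEFT JOIN, turning it into an inner join

Fix: Put 'c.sales > 73911' in the JOIN's ON clause instead of WHERE

Corrected query:
SELECT p.name, c.sales FROM authors p LEFT JOIN novels c ON c.author_id = p.id AND c.sales > 73911

Result:
name    | sales
--------+------
Atwood  | NULL 
Borges  | NULL 
Tolkien | NULL 
Austen  | 79746
Asimov  | NULL 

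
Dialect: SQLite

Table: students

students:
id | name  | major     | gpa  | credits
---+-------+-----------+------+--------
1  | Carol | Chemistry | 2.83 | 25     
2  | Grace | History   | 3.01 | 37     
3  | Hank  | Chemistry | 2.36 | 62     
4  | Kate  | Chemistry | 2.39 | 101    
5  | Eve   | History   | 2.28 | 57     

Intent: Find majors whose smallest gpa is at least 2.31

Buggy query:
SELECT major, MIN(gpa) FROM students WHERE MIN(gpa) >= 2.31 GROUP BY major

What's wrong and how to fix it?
Bug: MIN() in WHERE is a misuse of aggregate

Fix: Replace WHERE with HAVING after the GROUP BY

Corrected query:
SELECT major, MIN(gpa) FROM students GROUP BY major HAVING MIN(gpa) >= 2.31

Result:
major     | MIN(gpa)
----------+---------
Chemistry | 2.36    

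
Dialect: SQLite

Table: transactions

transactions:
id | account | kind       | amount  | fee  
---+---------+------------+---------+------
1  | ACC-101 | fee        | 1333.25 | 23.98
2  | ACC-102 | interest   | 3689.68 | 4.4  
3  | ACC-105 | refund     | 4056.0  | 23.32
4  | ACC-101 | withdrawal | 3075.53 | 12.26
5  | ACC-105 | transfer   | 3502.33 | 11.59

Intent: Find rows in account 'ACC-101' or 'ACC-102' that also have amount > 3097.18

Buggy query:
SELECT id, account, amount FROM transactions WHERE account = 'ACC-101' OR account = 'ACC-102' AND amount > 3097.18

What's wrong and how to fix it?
Bug: AND binds tighter than OR, so this parses as account = 'ACC-101' OR (account = 'ACC-102' AND amount > 3097.18)

Fix: Group the OR with parentheses (or use IN), then AND the threshold

Corrected query:
SELECT id, account, amount FROM transactions WHERE (account = 'ACC-101' OR account = 'ACC-102') AND amount > 3097.18

Result:
id | account | amount 
---+---------+--------
2  | ACC-102 | 3689.68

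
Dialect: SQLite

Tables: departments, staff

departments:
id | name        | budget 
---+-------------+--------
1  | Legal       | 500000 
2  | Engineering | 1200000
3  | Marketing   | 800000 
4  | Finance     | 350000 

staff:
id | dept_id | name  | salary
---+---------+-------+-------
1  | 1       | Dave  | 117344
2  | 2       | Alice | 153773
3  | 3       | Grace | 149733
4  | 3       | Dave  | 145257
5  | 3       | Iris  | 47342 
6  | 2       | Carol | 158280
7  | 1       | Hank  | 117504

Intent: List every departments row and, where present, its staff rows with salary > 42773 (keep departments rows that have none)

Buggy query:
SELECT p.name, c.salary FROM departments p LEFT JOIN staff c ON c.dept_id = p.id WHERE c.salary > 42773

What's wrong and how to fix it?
Bug: A WHERE condition on the right-hand table after LEFT JOIN drops unmatched parents

Fix: Move the right-table condition into the ON clause so unmatched parents are kept

Corrected query:
SELECT p.name, c.salary FROM departments p LEFT JOIN staff c ON c.dept_id = p.id AND c.salary > 42773

Result:
name        | salary
------------+-------
Legal       | 117344
Legal       | 117504
Engineering | 153773
Engineering | 158280
Marketing   | 47342 
Marketing   | 145257
Marketing   | 149733
Finance     | NULL  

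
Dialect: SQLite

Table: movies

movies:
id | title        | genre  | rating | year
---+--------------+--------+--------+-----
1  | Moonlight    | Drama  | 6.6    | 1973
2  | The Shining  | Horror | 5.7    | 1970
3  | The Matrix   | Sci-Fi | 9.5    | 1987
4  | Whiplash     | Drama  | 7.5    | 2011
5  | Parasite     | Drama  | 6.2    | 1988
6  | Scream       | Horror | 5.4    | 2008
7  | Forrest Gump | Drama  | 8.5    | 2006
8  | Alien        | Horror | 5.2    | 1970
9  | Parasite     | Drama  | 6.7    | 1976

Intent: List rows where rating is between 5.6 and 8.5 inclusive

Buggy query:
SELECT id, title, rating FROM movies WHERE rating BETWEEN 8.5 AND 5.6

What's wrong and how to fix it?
Bug: BETWEEN expects the lower bound first; with 8.5 AND 5.6 the range is empty

Fix: Write BETWEEN 5.6 AND 8.5

Corrected query:
SELECT id, title, rating FROM movies WHERE rating BETWEEN 5.6 AND 8.5

Result:
id | title        | rating
---+--------------+-------
1  | Moonlight    | 6.6   
2  | The Shining  | 5.7   
4  | Whiplash     | 7.5   
5  | Parasite     | 6.2   
7  | Forrest Gump | 8.5   
9  | Parasite     | 6.7   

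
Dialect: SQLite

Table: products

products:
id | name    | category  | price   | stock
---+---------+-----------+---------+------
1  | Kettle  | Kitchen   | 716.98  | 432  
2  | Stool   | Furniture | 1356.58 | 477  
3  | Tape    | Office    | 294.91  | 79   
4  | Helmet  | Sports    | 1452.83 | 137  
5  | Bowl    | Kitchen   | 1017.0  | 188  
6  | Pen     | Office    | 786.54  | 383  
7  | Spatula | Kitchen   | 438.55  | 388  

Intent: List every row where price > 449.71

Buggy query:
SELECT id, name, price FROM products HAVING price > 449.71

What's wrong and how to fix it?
Bug: This is a non-aggregate query (no GROUP BY, no aggregates), so in SQLite the HAVING clause is invalid here; a row-level condition belongs in WHERE

Fix: Use WHERE for row-level filtering

Corrected query:
SELECT id, name, price FROM products WHERE price > 449.71

Result:
id | name   | price  
---+--------+--------
1  | Kettle | 716.98 
2  | Stool  | 1356.58
4  | Helmet | 1452.83
5  | Bowl   | 1017   
6  | Pen    | 786.54 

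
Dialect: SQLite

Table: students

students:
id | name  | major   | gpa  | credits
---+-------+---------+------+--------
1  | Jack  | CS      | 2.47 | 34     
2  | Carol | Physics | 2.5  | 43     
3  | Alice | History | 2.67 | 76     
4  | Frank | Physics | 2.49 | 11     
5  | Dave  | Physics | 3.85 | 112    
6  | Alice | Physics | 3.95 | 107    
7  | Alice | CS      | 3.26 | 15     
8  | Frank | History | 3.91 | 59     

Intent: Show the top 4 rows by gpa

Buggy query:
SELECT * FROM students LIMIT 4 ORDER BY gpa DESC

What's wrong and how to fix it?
Bug: ORDER BY cannot follow LIMIT; LIMIT is the final clause

Fix: Sort with ORDER BY, then apply LIMIT

Corrected query:
SELECT * FROM students ORDER BY gpa DESC LIMIT 4

Result:
id | name  | major   | gpa  | credits
---+-------+---------+------+--------
6  | Alice | Physics | 3.95 | 107    
8  | Frank | History | 3.91 | 59     
5  | Dave  | Physics | 3.85 | 112    
7  | Alice | CS      | 3.26 | 15     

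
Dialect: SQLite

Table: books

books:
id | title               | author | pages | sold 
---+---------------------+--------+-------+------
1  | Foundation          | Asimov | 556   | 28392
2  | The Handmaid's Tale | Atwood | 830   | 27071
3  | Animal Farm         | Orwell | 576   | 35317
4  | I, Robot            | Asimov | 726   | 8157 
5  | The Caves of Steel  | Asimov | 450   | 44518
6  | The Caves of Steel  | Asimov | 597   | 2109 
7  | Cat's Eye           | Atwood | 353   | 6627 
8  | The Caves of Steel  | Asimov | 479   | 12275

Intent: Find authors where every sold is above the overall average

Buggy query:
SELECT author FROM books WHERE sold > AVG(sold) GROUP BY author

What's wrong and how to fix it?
Bug: WHERE evaluates per row before aggregation, so AVG() is unavailable

Fix: Compute the overall average in a scalar subquery and compare each group's MIN against it in HAVING

Corrected query:
SELECT author FROM books GROUP BY author HAVING MIN(sold) > (SELECT AVG(sold) FROM books)

Result:
author
------
Orwell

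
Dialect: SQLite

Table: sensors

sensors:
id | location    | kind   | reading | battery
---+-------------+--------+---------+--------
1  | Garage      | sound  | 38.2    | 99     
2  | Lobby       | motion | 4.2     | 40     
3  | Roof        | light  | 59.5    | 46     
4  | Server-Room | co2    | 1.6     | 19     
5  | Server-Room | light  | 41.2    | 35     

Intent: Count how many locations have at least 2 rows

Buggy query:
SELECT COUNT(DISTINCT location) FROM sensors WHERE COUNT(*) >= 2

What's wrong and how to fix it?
Bug: COUNT(*) cannot appear in WHERE; the per-group count doesn't exist yet

Fix: Use a subquery that GROUPs and filters with HAVING, then count its rows

Corrected query:
SELECT COUNT(*) FROM (SELECT location FROM sensors GROUP BY location HAVING COUNT(*) >= 2)

Result:
COUNT(*)
--------
1       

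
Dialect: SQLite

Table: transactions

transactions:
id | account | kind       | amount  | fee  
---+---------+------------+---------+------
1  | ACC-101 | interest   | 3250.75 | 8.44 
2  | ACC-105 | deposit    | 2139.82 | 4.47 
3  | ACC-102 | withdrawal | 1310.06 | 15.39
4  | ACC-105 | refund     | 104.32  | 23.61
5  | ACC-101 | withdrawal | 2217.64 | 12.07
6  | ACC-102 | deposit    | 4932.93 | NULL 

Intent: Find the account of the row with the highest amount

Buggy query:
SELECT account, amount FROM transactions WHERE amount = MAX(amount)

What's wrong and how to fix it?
Bug: WHERE is evaluated per row; an aggregate over the whole table isn't defined there

Fix: Wrap MAX in a scalar subquery so WHERE compares against a single value

Corrected query:
SELECT account, amount FROM transactions WHERE amount = (SELECT MAX(amount) FROM transactions)

Result:
account | amount 
--------+--------
ACC-102 | 4932.93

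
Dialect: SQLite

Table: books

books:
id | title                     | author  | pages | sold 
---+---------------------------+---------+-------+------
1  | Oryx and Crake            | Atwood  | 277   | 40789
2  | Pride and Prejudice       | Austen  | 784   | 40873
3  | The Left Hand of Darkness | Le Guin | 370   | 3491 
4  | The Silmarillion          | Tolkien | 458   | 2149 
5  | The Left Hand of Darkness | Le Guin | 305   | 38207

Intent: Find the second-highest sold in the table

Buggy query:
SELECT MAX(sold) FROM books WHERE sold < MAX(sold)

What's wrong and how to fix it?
Bug: MAX(sold) on the right of the comparison is an aggregate-in-WHERE error

Fix: Put the inner MAX in a scalar subquery

Corrected query:
SELECT MAX(sold) FROM books WHERE sold < (SELECT MAX(sold) FROM books)

Result:
MAX(sold)
---------
40789    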